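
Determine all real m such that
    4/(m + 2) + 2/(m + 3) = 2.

Multiply both sides by (m + 2)(m + 3):
4(m + 3) + 2(m + 2) = 2(m + 2)(m + 3).
Expand and collect terms: 2m^2 + 4m - 4 = 0.
By the quadratic formula, m = (-4 +/- sqrt(48)) / 4, so m ~= 0.7321 or m ~= -2.7321.
Neither value makes a denominator zero (m != -2, m != -3), so both are valid.

m = -2.7321 or m = 0.7321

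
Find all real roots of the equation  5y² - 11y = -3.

Rearrange to standard form: 5y² - 11y + 3 = 0.
Discriminant: (-11)² − 4·5·3 = 61.
Quadratic formula: y = (11 ± √61) / 10.
So y = √(61)/10 + 11/10 ≈ 1.881 or y = 11/10 - √(61)/10 ≈ 0.319.

y = 0.319 or y = 1.881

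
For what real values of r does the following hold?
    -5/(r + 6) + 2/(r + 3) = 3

Multiply both sides by (r + 6)(r + 3):
-5(r + 3) + 2(r + 6) = 3(r + 6)(r + 3).
Expand and collect terms: 3r^2 + 30r + 57 = 0.
By the quadratic formula, r = (-30 +/- sqrt(216)) / 6, so r ~= -2.5505 or r ~= -7.4495.
Neither value makes a denominator zero (r != -6, r != -3), so both are valid.

r = -7.4495 or r = -2.5505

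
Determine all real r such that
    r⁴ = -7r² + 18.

r = -1.4142 or r = 1.4142

Let u = r². The equation becomes u² + 7u - 18 = 0.
Factor: (u + 9)(u - 2) = 0, so u = -9 or u = 2.
r² = -9 < 0 has no real solution.
r² = 2 gives r = ±√(2) ≈ ±1.4142.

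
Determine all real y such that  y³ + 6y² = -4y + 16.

y = -4 or y = -3.2361 or y = 1.2361

Rearrange: y³ + 6y² + 4y - 16 = 0.
Possible rational roots are divisors of -16. Testing y = -4 gives 0, so (y + 4) is a factor.
Divide: y³ + 6y² + 4y - 16 = (y + 4)(y² + 2y - 4).
Apply the quadratic formula to y² + 2y - 4 = 0: y = (-2 ± √20)/2, i.e. y ≈ 1.2361 or y ≈ -3.2361.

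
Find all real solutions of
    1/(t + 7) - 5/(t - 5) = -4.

t = -7.2268 or t = 6.2268

Multiply both sides by (t + 7)(t - 5):
(t - 5) - 5(t + 7) = -4(t + 7)(t - 5).
Expand and collect terms: -4t² - 4t + 180 = 0.
By the quadratic formula, t = (4 ± √2896) / -8, so t ≈ -7.2268 or t ≈ 6.2268.
Neither value makes a denominator zero (t ≠ -7, t ≠ 5), so both are valid.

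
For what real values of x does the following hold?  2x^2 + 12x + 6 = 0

x = -5.4495 or x = -0.5505

Discriminant: (12)^2 - 4*2*6 = 96.
Quadratic formula: x = (-12 +/- sqrt(96)) / 4.
So x = -3 + sqrt(6) ~= -0.5505 or x = -3 - sqrt(6) ~= -5.4495.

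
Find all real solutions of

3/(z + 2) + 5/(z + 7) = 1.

Multiply both sides by (z + 2)(z + 7):
3(z + 7) + 5(z + 2) = (z + 2)(z + 7).
Expand and collect terms: z^2 + z - 17 = 0.
By the quadratic formula, z = (-1 +/- sqrt(69)) / 2, so z ~= 3.6533 or z ~= -4.6533.
Neither value makes a denominator zero (z != -2, z != -7), so both are valid.

z = -4.6533 or z = 3.6533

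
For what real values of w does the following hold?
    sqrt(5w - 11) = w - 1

Square both sides: 5w - 11 = (w - 1)^2.
Expand and rearrange: w^2 - 7w + 12 = 0.
Solving gives w = 4 or w = 3.
Check each candidate in the original equation:
  w = 4: sqrt(9) = 3, while w - 1 = 3 — valid.
  w = 3: sqrt(4) = 2, while w - 1 = 2 — valid.

w = 3 or w = 4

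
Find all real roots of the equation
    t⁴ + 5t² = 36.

t = -2 or t = 2

Let u = t². The equation becomes u² + 5u - 36 = 0.
Factor: (u - 4)(u + 9) = 0, so u = 4 or u = -9.
t² = 4 gives t = ±2.
t² = -9 < 0 has no real solution.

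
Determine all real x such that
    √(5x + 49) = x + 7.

x = 0

Square both sides: 5x + 49 = (x + 7)².
Expand and rearrange: x² + 9x = 0.
Solving gives x = 0 or x = -9.
Check each candidate in the original equation:
  x = 0: √(49) = 7, while x + 7 = 7 — valid.
  x = -9: √(4) = 2, while x + 7 = -2 — extraneous.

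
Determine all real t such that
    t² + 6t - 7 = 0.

t = -7 or t = 1

Factor: (t + 7)(t - 1) = 0.
So t = -7 or t = 1.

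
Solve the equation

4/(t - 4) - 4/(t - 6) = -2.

t = 2.7639 or t = 7.2361

Multiply both sides by (t - 4)(t - 6):
4(t - 6) - 4(t - 4) = -2(t - 4)(t - 6).
Expand and collect terms: -2t² + 20t - 40 = 0.
By the quadratic formula, t = (-20 ± √80) / -4, so t ≈ 2.7639 or t ≈ 7.2361.
Neither value makes a denominator zero (t ≠ 4, t ≠ 6), so both are valid.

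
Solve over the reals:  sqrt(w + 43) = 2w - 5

w = 6

Square both sides: w + 43 = (2w - 5)^2.
Expand and rearrange: 4w^2 - 21w - 18 = 0.
Solving gives w = 6 or w = -0.75.
Check each candidate in the original equation:
  w = 6: sqrt(49) = 7, while 2w - 5 = 7 — valid.
  w = -0.75: sqrt(42.25) = 6.5, while 2w - 5 = -6.5 — extraneous.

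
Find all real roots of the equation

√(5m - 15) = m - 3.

m = 3 or m = 8

Square both sides: 5m - 15 = (m - 3)².
Expand and rearrange: m² - 11m + 24 = 0.
Solving gives m = 8 or m = 3.
Check each candidate in the original equation:
  m = 8: √(25) = 5, while m - 3 = 5 — valid.
  m = 3: √(0) = 0, while m - 3 = 0 — valid.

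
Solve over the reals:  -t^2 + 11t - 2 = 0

t = 0.1849 or t = 10.8151

Discriminant: (11)^2 - 4*(-1)*(-2) = 113.
Quadratic formula: t = (-11 +/- sqrt(113)) / (-2).
So t = 11/2 - sqrt(113)/2 ~= 0.1849 or t = sqrt(113)/2 + 11/2 ~= 10.8151.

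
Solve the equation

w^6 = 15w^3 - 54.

Let u = w^3. The equation becomes u^2 - 15u + 54 = 0.
Factor: (u - 9)(u - 6) = 0, so u = 9 or u = 6.
w^3 = 9 gives w = (9)^(1/3) ~= 2.0801.
w^3 = 6 gives w = (6)^(1/3) ~= 1.8171.

w = 1.8171 or w = 2.0801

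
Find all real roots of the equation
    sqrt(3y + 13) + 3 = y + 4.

y = 4

Isolate the radical: sqrt(3y + 13) = y + 1.
Square both sides: 3y + 13 = (y + 1)^2.
Expand and rearrange: y^2 - y - 12 = 0.
Solving gives y = 4 or y = -3.
Check each candidate in the original equation:
  y = 4: sqrt(25) = 5, while y + 1 = 5 — valid.
  y = -3: sqrt(4) = 2, while y + 1 = -2 — extraneous.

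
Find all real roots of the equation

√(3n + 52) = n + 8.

Square both sides: 3n + 52 = (n + 8)².
Expand and rearrange: n² + 13n + 12 = 0.
Solving gives n = -1 or n = -12.
Check each candidate in the original equation:
  n = -1: √(49) = 7, while n + 8 = 7 — valid.
  n = -12: √(16) = 4, while n + 8 = -4 — extraneous.

n = -1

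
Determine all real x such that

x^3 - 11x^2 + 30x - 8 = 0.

x = 0.2984 or x = 4 or x = 6.7016

Possible rational roots are divisors of -8. Testing x = 4 gives 0, so (x - 4) is a factor.
Divide: x^3 - 11x^2 + 30x - 8 = (x - 4)(x^2 - 7x + 2).
Apply the quadratic formula to x^2 - 7x + 2 = 0: x = (7 +/- sqrt(41))/2, i.e. x ~= 6.7016 or x ~= 0.2984.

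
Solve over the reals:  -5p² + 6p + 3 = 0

Discriminant: (6)² − 4·(-5)·3 = 96.
Quadratic formula: p = (-6 ± √96) / (-10).
So p = 3/5 - 2·√(6)/5 ≈ -0.3798 or p = 3/5 + 2·√(6)/5 ≈ 1.5798.

p = -0.3798 or p = 1.5798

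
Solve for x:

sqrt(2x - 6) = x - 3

x = 3 or x = 5

Square both sides: 2x - 6 = (x - 3)^2.
Expand and rearrange: x^2 - 8x + 15 = 0.
Solving gives x = 5 or x = 3.
Check each candidate in the original equation:
  x = 5: sqrt(4) = 2, while x - 3 = 2 — valid.
  x = 3: sqrt(0) = 0, while x - 3 = 0 — valid.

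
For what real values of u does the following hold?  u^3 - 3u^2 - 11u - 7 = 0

u = -1.3166 or u = -1 or u = 5.3166

Possible rational roots are divisors of -7. Testing u = -1 gives 0, so (u + 1) is a factor.
Divide: u^3 - 3u^2 - 11u - 7 = (u + 1)(u^2 - 4u - 7).
Apply the quadratic formula to u^2 - 4u - 7 = 0: u = (4 +/- sqrt(44))/2, i.e. u ~= 5.3166 or u ~= -1.3166.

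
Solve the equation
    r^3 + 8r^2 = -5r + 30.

Rearrange: r^3 + 8r^2 + 5r - 30 = 0.
Possible rational roots are divisors of -30. Testing r = -3 gives 0, so (r + 3) is a factor.
Divide: r^3 + 8r^2 + 5r - 30 = (r + 3)(r^2 + 5r - 10).
Apply the quadratic formula to r^2 + 5r - 10 = 0: r = (-5 +/- sqrt(65))/2, i.e. r ~= 1.5311 or r ~= -6.5311.

r = -6.5311 or r = -3 or r = 1.5311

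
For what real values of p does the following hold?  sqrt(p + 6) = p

p = 3

Square both sides: p + 6 = (p)^2.
Expand and rearrange: p^2 - p - 6 = 0.
Solving gives p = 3 or p = -2.
Check each candidate in the original equation:
  p = 3: sqrt(9) = 3, while p = 3 — valid.
  p = -2: sqrt(4) = 2, while p = -2 — extraneous.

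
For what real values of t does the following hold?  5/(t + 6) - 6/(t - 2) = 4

Multiply both sides by (t + 6)(t - 2):
5(t - 2) - 6(t + 6) = 4(t + 6)(t - 2).
Expand and collect terms: 4t² + 17t - 2 = 0.
By the quadratic formula, t = (-17 ± √321) / 8, so t ≈ 0.1146 or t ≈ -4.3646.
Neither value makes a denominator zero (t ≠ -6, t ≠ 2), so both are valid.

t = -4.3646 or t = 0.1146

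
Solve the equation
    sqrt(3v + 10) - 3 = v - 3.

Isolate the radical: sqrt(3v + 10) = v.
Square both sides: 3v + 10 = (v)^2.
Expand and rearrange: v^2 - 3v - 10 = 0.
Solving gives v = 5 or v = -2.
Check each candidate in the original equation:
  v = 5: sqrt(25) = 5, while v = 5 — valid.
  v = -2: sqrt(4) = 2, while v = -2 — extraneous.

v = 5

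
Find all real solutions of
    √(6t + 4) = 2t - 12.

Square both sides: 6t + 4 = (2t - 12)².
Expand and rearrange: 4t² - 54t + 140 = 0.
Solving gives t = 10 or t = 3.5.
Check each candidate in the original equation:
  t = 10: √(64) = 8, while 2t - 12 = 8 — valid.
  t = 3.5: √(25) = 5, while 2t - 12 = -5 — extraneous.

t = 10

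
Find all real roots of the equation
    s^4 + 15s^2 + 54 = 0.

No real solutions.

Let u = s^2. The equation becomes u^2 + 15u + 54 = 0.
Factor: (u + 6)(u + 9) = 0, so u = -6 or u = -9.
s^2 = -6 < 0 has no real solution.
s^2 = -9 < 0 has no real solution.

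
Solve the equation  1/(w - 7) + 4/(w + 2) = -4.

w = -3.0256 or w = 6.7756

Multiply both sides by (w - 7)(w + 2):
(w + 2) + 4(w - 7) = -4(w - 7)(w + 2).
Expand and collect terms: -4w² + 15w + 82 = 0.
By the quadratic formula, w = (-15 ± √1537) / -8, so w ≈ -3.0256 or w ≈ 6.7756.
Neither value makes a denominator zero (w ≠ 7, w ≠ -2), so both are valid.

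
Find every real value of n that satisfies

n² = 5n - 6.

Bring every term to one side: n² - 5n + 6 = 0.
Factor: (n - 2)(n - 3) = 0.
So n = 2 or n = 3.

n = 2 or n = 3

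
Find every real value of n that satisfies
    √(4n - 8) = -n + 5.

Square both sides: 4n - 8 = (-n + 5)².
Expand and rearrange: n² - 14n + 33 = 0.
Solving gives n = 11 or n = 3.
Check each candidate in the original equation:
  n = 11: √(36) = 6, while -n + 5 = -6 — extraneous.
  n = 3: √(4) = 2, while -n + 5 = 2 — valid.

n = 3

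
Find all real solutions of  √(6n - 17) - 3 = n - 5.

n = 3 or n = 7

Isolate the radical: √(6n - 17) = n - 2.
Square both sides: 6n - 17 = (n - 2)².
Expand and rearrange: n² - 10n + 21 = 0.
Solving gives n = 7 or n = 3.
Check each candidate in the original equation:
  n = 7: √(25) = 5, while n - 2 = 5 — valid.
  n = 3: √(1) = 1, while n - 2 = 1 — valid.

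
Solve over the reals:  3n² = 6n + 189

Bring every term to one side: 3n² - 6n - 189 = 0.
Factor: 3(n - 9)(n + 7) = 0.
So n = 9 or n = -7.

n = -7 or n = 9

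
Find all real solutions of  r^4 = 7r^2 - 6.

Let u = r^2. The equation becomes u^2 - 7u + 6 = 0.
Factor: (u - 6)(u - 1) = 0, so u = 6 or u = 1.
r^2 = 6 gives r = +/-sqrt(6) ~= +/-2.4495.
r^2 = 1 gives r = +/-1.

r = -2.4495 or r = -1 or r = 1 or r = 2.4495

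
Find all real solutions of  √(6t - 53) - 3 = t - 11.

t = 9 or t = 13

Isolate the radical: √(6t - 53) = t - 8.
Square both sides: 6t - 53 = (t - 8)².
Expand and rearrange: t² - 22t + 117 = 0.
Solving gives t = 13 or t = 9.
Check each candidate in the original equation:
  t = 13: √(25) = 5, while t - 8 = 5 — valid.
  t = 9: √(1) = 1, while t - 8 = 1 — valid.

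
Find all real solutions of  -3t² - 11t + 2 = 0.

Discriminant: (-11)² − 4·(-3)·2 = 145.
Quadratic formula: t = (11 ± √145) / (-6).
So t = -√(145)/6 - 11/6 ≈ -3.8403 or t = -11/6 + √(145)/6 ≈ 0.1736.

t = -3.8403 or t = 0.1736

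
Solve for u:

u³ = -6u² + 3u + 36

u = -5.2749 or u = -3 or u = 2.2749

Rearrange: u³ + 6u² - 3u - 36 = 0.
Possible rational roots are divisors of -36. Testing u = -3 gives 0, so (u + 3) is a factor.
Divide: u³ + 6u² - 3u - 36 = (u + 3)(u² + 3u - 12).
Apply the quadratic formula to u² + 3u - 12 = 0: u = (-3 ± √57)/2, i.e. u ≈ 2.2749 or u ≈ -5.2749.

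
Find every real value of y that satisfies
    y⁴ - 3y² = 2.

y = -1.8872 or y = 1.8872

Let u = y². The equation becomes u² - 3u - 2 = 0.
By the quadratic formula, u = 3/2 + √(17)/2 or u = 3/2 - √(17)/2.
y² = 3/2 + √(17)/2 gives y = ±√(3/2 + √(17)/2) ≈ ±1.8872.
y² = 3/2 - √(17)/2 < 0 has no real solution.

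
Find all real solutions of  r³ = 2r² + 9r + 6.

r = -1.3723 or r = -1 or r = 4.3723

Rearrange: r³ - 2r² - 9r - 6 = 0.
Possible rational roots are divisors of -6. Testing r = -1 gives 0, so (r + 1) is a factor.
Divide: r³ - 2r² - 9r - 6 = (r + 1)(r² - 3r - 6).
Apply the quadratic formula to r² - 3r - 6 = 0: r = (3 ± √33)/2, i.e. r ≈ 4.3723 or r ≈ -1.3723.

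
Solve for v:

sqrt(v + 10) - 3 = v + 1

v = -1

Isolate the radical: sqrt(v + 10) = v + 4.
Square both sides: v + 10 = (v + 4)^2.
Expand and rearrange: v^2 + 7v + 6 = 0.
Solving gives v = -1 or v = -6.
Check each candidate in the original equation:
  v = -1: sqrt(9) = 3, while v + 4 = 3 — valid.
  v = -6: sqrt(4) = 2, while v + 4 = -2 — extraneous.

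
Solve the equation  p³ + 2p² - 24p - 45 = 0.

Possible rational roots are divisors of -45. Testing p = -5 gives 0, so (p + 5) is a factor.
Divide: p³ + 2p² - 24p - 45 = (p + 5)(p² - 3p - 9).
Apply the quadratic formula to p² - 3p - 9 = 0: p = (3 ± √45)/2, i.e. p ≈ 4.8541 or p ≈ -1.8541.

p = -5 or p = -1.8541 or p = 4.8541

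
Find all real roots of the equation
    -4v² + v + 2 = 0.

v = -0.5931 or v = 0.8431

Discriminant: (1)² − 4·(-4)·2 = 33.
Quadratic formula: v = (-1 ± √33) / (-8).
So v = 1/8 - √(33)/8 ≈ -0.5931 or v = 1/8 + √(33)/8 ≈ 0.8431.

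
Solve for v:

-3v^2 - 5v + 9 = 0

Discriminant: (-5)^2 - 4*(-3)*9 = 133.
Quadratic formula: v = (5 +/- sqrt(133)) / (-6).
So v = -sqrt(133)/6 - 5/6 ~= -2.7554 or v = -5/6 + sqrt(133)/6 ~= 1.0888.

v = -2.7554 or v = 1.0888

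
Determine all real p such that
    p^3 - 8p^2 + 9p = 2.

p = 0.2984 or p = 1 or p = 6.7016

Rearrange: p^3 - 8p^2 + 9p - 2 = 0.
Possible rational roots are divisors of -2. Testing p = 1 gives 0, so (p - 1) is a factor.
Divide: p^3 - 8p^2 + 9p - 2 = (p - 1)(p^2 - 7p + 2).
Apply the quadratic formula to p^2 - 7p + 2 = 0: p = (7 +/- sqrt(41))/2, i.e. p ~= 6.7016 or p ~= 0.2984.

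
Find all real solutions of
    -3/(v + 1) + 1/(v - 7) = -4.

Multiply both sides by (v + 1)(v - 7):
-3(v - 7) + (v + 1) = -4(v + 1)(v - 7).
Expand and collect terms: -4v^2 + 26v + 6 = 0.
By the quadratic formula, v = (-26 +/- sqrt(772)) / -8, so v ~= -0.2231 or v ~= 6.7231.
Neither value makes a denominator zero (v != -1, v != 7), so both are valid.

v = -0.2231 or v = 6.7231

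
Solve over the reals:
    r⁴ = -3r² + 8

Let u = r². The equation becomes u² + 3u - 8 = 0.
By the quadratic formula, u = -3/2 + √(41)/2 or u = -√(41)/2 - 3/2.
r² = -3/2 + √(41)/2 gives r = ±√(-3/2 + √(41)/2) ≈ ±1.3044.
r² = -√(41)/2 - 3/2 < 0 has no real solution.

r = -1.3044 or r = 1.3044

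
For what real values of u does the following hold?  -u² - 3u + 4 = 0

Factor: -1(u - 1)(u + 4) = 0.
So u = 1 or u = -4.

u = -4 or u = 1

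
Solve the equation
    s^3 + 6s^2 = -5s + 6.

s = -4.6458 or s = -2 or s = 0.6458

Rearrange: s^3 + 6s^2 + 5s - 6 = 0.
Possible rational roots are divisors of -6. Testing s = -2 gives 0, so (s + 2) is a factor.
Divide: s^3 + 6s^2 + 5s - 6 = (s + 2)(s^2 + 4s - 3).
Apply the quadratic formula to s^2 + 4s - 3 = 0: s = (-4 +/- sqrt(28))/2, i.e. s ~= 0.6458 or s ~= -4.6458.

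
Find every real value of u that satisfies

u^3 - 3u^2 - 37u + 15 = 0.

u = -5 or u = 0.3944 or u = 7.6056

Possible rational roots are divisors of 15. Testing u = -5 gives 0, so (u + 5) is a factor.
Divide: u^3 - 3u^2 - 37u + 15 = (u + 5)(u^2 - 8u + 3).
Apply the quadratic formula to u^2 - 8u + 3 = 0: u = (8 +/- sqrt(52))/2, i.e. u ~= 7.6056 or u ~= 0.3944.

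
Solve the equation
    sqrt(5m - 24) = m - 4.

Square both sides: 5m - 24 = (m - 4)^2.
Expand and rearrange: m^2 - 13m + 40 = 0.
Solving gives m = 8 or m = 5.
Check each candidate in the original equation:
  m = 8: sqrt(16) = 4, while m - 4 = 4 — valid.
  m = 5: sqrt(1) = 1, while m - 4 = 1 — valid.

m = 5 or m = 8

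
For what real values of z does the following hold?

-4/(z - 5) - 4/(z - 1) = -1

z = 2.5279 or z = 11.4721

Multiply both sides by (z - 5)(z - 1):
-4(z - 1) - 4(z - 5) = -(z - 5)(z - 1).
Expand and collect terms: -z^2 + 14z - 29 = 0.
By the quadratic formula, z = (-14 +/- sqrt(80)) / -2, so z ~= 2.5279 or z ~= 11.4721.
Neither value makes a denominator zero (z != 5, z != 1), so both are valid.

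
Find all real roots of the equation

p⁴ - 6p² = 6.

Let u = p². The equation becomes u² - 6u - 6 = 0.
By the quadratic formula, u = 3 + √(15) or u = 3 - √(15).
p² = 3 + √(15) gives p = ±√(3 + √(15)) ≈ ±2.6216.
p² = 3 - √(15) < 0 has no real solution.

p = -2.6216 or p = 2.6216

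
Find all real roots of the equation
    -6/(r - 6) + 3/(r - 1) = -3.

Multiply both sides by (r - 6)(r - 1):
-6(r - 1) + 3(r - 6) = -3(r - 6)(r - 1).
Expand and collect terms: -3r^2 + 24r - 6 = 0.
By the quadratic formula, r = (-24 +/- sqrt(504)) / -6, so r ~= 0.2583 or r ~= 7.7417.
Neither value makes a denominator zero (r != 6, r != 1), so both are valid.

r = 0.2583 or r = 7.7417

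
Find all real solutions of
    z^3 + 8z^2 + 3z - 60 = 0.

z = -5.2749 or z = -5 or z = 2.2749

Possible rational roots are divisors of -60. Testing z = -5 gives 0, so (z + 5) is a factor.
Divide: z^3 + 8z^2 + 3z - 60 = (z + 5)(z^2 + 3z - 12).
Apply the quadratic formula to z^2 + 3z - 12 = 0: z = (-3 +/- sqrt(57))/2, i.e. z ~= 2.2749 or z ~= -5.2749.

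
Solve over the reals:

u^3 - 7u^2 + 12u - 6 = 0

u = 1 or u = 1.2679 or u = 4.7321

Possible rational roots are divisors of -6. Testing u = 1 gives 0, so (u - 1) is a factor.
Divide: u^3 - 7u^2 + 12u - 6 = (u - 1)(u^2 - 6u + 6).
Apply the quadratic formula to u^2 - 6u + 6 = 0: u = (6 +/- sqrt(12))/2, i.e. u ~= 4.7321 or u ~= 1.2679.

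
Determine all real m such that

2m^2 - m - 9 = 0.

Discriminant: (-1)^2 - 4*2*(-9) = 73.
Quadratic formula: m = (1 +/- sqrt(73)) / 4.
So m = 1/4 + sqrt(73)/4 ~= 2.386 or m = 1/4 - sqrt(73)/4 ~= -1.886.

m = -1.886 or m = 2.386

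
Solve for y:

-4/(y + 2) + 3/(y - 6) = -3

Multiply both sides by (y + 2)(y - 6):
-4(y - 6) + 3(y + 2) = -3(y + 2)(y - 6).
Expand and collect terms: -3y² + 13y + 6 = 0.
By the quadratic formula, y = (-13 ± √241) / -6, so y ≈ -0.4207 or y ≈ 4.754.
Neither value makes a denominator zero (y ≠ -2, y ≠ 6), so both are valid.

y = -0.4207 or y = 4.754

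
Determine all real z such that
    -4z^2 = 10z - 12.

z = -3.386 or z = 0.886

Rearrange to standard form: -4z^2 - 10z + 12 = 0.
Discriminant: (-10)^2 - 4*(-4)*12 = 292.
Quadratic formula: z = (10 +/- sqrt(292)) / (-8).
So z = -sqrt(73)/4 - 5/4 ~= -3.386 or z = -5/4 + sqrt(73)/4 ~= 0.886.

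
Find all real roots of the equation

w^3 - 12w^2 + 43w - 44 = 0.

w = 1.7639 or w = 4 or w = 6.2361

Possible rational roots are divisors of -44. Testing w = 4 gives 0, so (w - 4) is a factor.
Divide: w^3 - 12w^2 + 43w - 44 = (w - 4)(w^2 - 8w + 11).
Apply the quadratic formula to w^2 - 8w + 11 = 0: w = (8 +/- sqrt(20))/2, i.e. w ~= 6.2361 or w ~= 1.7639.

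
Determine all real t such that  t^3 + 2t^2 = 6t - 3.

Rearrange: t^3 + 2t^2 - 6t + 3 = 0.
Possible rational roots are divisors of 3. Testing t = 1 gives 0, so (t - 1) is a factor.
Divide: t^3 + 2t^2 - 6t + 3 = (t - 1)(t^2 + 3t - 3).
Apply the quadratic formula to t^2 + 3t - 3 = 0: t = (-3 +/- sqrt(21))/2, i.e. t ~= 0.7913 or t ~= -3.7913.

t = -3.7913 or t = 0.7913 or t = 1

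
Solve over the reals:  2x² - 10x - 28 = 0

x = -2 or x = 7

Factor: 2(x + 2)(x - 7) = 0.
So x = -2 or x = 7.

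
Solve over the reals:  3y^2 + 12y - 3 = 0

y = -4.2361 or y = 0.2361

Discriminant: (12)^2 - 4*3*(-3) = 180.
Quadratic formula: y = (-12 +/- sqrt(180)) / 6.
So y = -2 + sqrt(5) ~= 0.2361 or y = -sqrt(5) - 2 ~= -4.2361.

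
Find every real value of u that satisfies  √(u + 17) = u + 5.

Square both sides: u + 17 = (u + 5)².
Expand and rearrange: u² + 9u + 8 = 0.
Solving gives u = -1 or u = -8.
Check each candidate in the original equation:
  u = -1: √(16) = 4, while u + 5 = 4 — valid.
  u = -8: √(9) = 3, while u + 5 = -3 — extraneous.

u = -1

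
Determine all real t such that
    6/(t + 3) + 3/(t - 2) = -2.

t = -6.631 or t = 1.131

Multiply both sides by (t + 3)(t - 2):
6(t - 2) + 3(t + 3) = -2(t + 3)(t - 2).
Expand and collect terms: -2t² - 11t + 15 = 0.
By the quadratic formula, t = (11 ± √241) / -4, so t ≈ -6.631 or t ≈ 1.131.
Neither value makes a denominator zero (t ≠ -3, t ≠ 2), so both are valid.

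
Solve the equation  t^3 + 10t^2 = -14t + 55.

t = -6.6533 or t = -5 or t = 1.6533

Rearrange: t^3 + 10t^2 + 14t - 55 = 0.
Possible rational roots are divisors of -55. Testing t = -5 gives 0, so (t + 5) is a factor.
Divide: t^3 + 10t^2 + 14t - 55 = (t + 5)(t^2 + 5t - 11).
Apply the quadratic formula to t^2 + 5t - 11 = 0: t = (-5 +/- sqrt(69))/2, i.e. t ~= 1.6533 or t ~= -6.6533.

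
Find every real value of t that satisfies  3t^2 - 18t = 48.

t = -2 or t = 8

Bring every term to one side: 3t^2 - 18t - 48 = 0.
Factor: 3(t + 2)(t - 8) = 0.
So t = -2 or t = 8.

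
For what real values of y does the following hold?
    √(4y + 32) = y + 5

Square both sides: 4y + 32 = (y + 5)².
Expand and rearrange: y² + 6y - 7 = 0.
Solving gives y = 1 or y = -7.
Check each candidate in the original equation:
  y = 1: √(36) = 6, while y + 5 = 6 — valid.
  y = -7: √(4) = 2, while y + 5 = -2 — extraneous.

y = 1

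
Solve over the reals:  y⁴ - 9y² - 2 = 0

Let u = y². The equation becomes u² - 9u - 2 = 0.
By the quadratic formula, u = 9/2 + √(89)/2 or u = 9/2 - √(89)/2.
y² = 9/2 + √(89)/2 gives y = ±√(9/2 + √(89)/2) ≈ ±3.0359.
y² = 9/2 - √(89)/2 < 0 has no real solution.

y = -3.0359 or y = 3.0359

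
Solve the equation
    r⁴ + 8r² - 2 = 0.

Let u = r². The equation becomes u² + 8u - 2 = 0.
By the quadratic formula, u = -4 + 3·√(2) or u = -3·√(2) - 4.
r² = -4 + 3·√(2) gives r = ±√(-4 + 3·√(2)) ≈ ±0.4926.
r² = -3·√(2) - 4 < 0 has no real solution.

r = -0.4926 or r = 0.4926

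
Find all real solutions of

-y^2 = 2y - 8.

Bring every term to one side: -y^2 - 2y + 8 = 0.
Factor: -1(y - 2)(y + 4) = 0.
So y = 2 or y = -4.

y = -4 or y = 2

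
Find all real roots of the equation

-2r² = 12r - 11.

r = -6.8079 or r = 0.8079

Rearrange to standard form: -2r² - 12r + 11 = 0.
Discriminant: (-12)² − 4·(-2)·11 = 232.
Quadratic formula: r = (12 ± √232) / (-4).
So r = -√(58)/2 - 3 ≈ -6.8079 or r = -3 + √(58)/2 ≈ 0.8079.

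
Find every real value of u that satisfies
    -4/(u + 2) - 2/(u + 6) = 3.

u = -6.9149 or u = -3.0851

Multiply both sides by (u + 2)(u + 6):
-4(u + 6) - 2(u + 2) = 3(u + 2)(u + 6).
Expand and collect terms: 3u^2 + 30u + 64 = 0.
By the quadratic formula, u = (-30 +/- sqrt(132)) / 6, so u ~= -3.0851 or u ~= -6.9149.
Neither value makes a denominator zero (u != -2, u != -6), so both are valid.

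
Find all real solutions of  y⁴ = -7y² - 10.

Let u = y². The equation becomes u² + 7u + 10 = 0.
Factor: (u + 5)(u + 2) = 0, so u = -5 or u = -2.
y² = -5 < 0 has no real solution.
y² = -2 < 0 has no real solution.

No real solutions.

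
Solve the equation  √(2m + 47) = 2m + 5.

Square both sides: 2m + 47 = (2m + 5)².
Expand and rearrange: 4m² + 18m - 22 = 0.
Solving gives m = 1 or m = -5.5.
Check each candidate in the original equation:
  m = 1: √(49) = 7, while 2m + 5 = 7 — valid.
  m = -5.5: √(36) = 6, while 2m + 5 = -6 — extraneous.

m = 1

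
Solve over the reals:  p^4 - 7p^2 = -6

Let u = p^2. The equation becomes u^2 - 7u + 6 = 0.
Factor: (u - 1)(u - 6) = 0, so u = 1 or u = 6.
p^2 = 1 gives p = +/-1.
p^2 = 6 gives p = +/-sqrt(6) ~= +/-2.4495.

p = -2.4495 or p = -1 or p = 1 or p = 2.4495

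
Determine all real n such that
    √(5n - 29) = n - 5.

Square both sides: 5n - 29 = (n - 5)².
Expand and rearrange: n² - 15n + 54 = 0.
Solving gives n = 9 or n = 6.
Check each candidate in the original equation:
  n = 9: √(16) = 4, while n - 5 = 4 — valid.
  n = 6: √(1) = 1, while n - 5 = 1 — valid.

n = 6 or n = 9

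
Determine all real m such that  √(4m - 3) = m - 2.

m = 7

Square both sides: 4m - 3 = (m - 2)².
Expand and rearrange: m² - 8m + 7 = 0.
Solving gives m = 7 or m = 1.
Check each candidate in the original equation:
  m = 7: √(25) = 5, while m - 2 = 5 — valid.
  m = 1: √(1) = 1, while m - 2 = -1 — extraneous.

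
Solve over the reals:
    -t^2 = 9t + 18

Bring every term to one side: -t^2 - 9t - 18 = 0.
Factor: -1(t + 6)(t + 3) = 0.
So t = -6 or t = -3.

t = -6 or t = -3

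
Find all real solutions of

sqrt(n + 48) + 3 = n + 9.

Isolate the radical: sqrt(n + 48) = n + 6.
Square both sides: n + 48 = (n + 6)^2.
Expand and rearrange: n^2 + 11n - 12 = 0.
Solving gives n = 1 or n = -12.
Check each candidate in the original equation:
  n = 1: sqrt(49) = 7, while n + 6 = 7 — valid.
  n = -12: sqrt(36) = 6, while n + 6 = -6 — extraneous.

n = 1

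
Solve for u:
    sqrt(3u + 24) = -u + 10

u = 4

Square both sides: 3u + 24 = (-u + 10)^2.
Expand and rearrange: u^2 - 23u + 76 = 0.
Solving gives u = 19 or u = 4.
Check each candidate in the original equation:
  u = 19: sqrt(81) = 9, while -u + 10 = -9 — extraneous.
  u = 4: sqrt(36) = 6, while -u + 10 = 6 — valid.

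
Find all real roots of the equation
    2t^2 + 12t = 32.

Bring every term to one side: 2t^2 + 12t - 32 = 0.
Factor: 2(t - 2)(t + 8) = 0.
So t = 2 or t = -8.

t = -8 or t = 2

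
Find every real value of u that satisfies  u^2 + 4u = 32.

Bring every term to one side: u^2 + 4u - 32 = 0.
Factor: (u - 4)(u + 8) = 0.
So u = 4 or u = -8.

u = -8 or u = 4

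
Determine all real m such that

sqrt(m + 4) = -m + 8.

m = 5

Square both sides: m + 4 = (-m + 8)^2.
Expand and rearrange: m^2 - 17m + 60 = 0.
Solving gives m = 12 or m = 5.
Check each candidate in the original equation:
  m = 12: sqrt(16) = 4, while -m + 8 = -4 — extraneous.
  m = 5: sqrt(9) = 3, while -m + 8 = 3 — valid.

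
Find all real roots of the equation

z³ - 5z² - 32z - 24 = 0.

Possible rational roots are divisors of -24. Testing z = -3 gives 0, so (z + 3) is a factor.
Divide: z³ - 5z² - 32z - 24 = (z + 3)(z² - 8z - 8).
Apply the quadratic formula to z² - 8z - 8 = 0: z = (8 ± √96)/2, i.e. z ≈ 8.899 or z ≈ -0.899.

z = -3 or z = -0.899 or z = 8.899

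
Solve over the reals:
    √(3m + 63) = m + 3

m = 6

Square both sides: 3m + 63 = (m + 3)².
Expand and rearrange: m² + 3m - 54 = 0.
Solving gives m = 6 or m = -9.
Check each candidate in the original equation:
  m = 6: √(81) = 9, while m + 3 = 9 — valid.
  m = -9: √(36) = 6, while m + 3 = -6 — extraneous.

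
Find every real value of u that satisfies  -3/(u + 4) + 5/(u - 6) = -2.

u = -1.7913 or u = 2.7913

Multiply both sides by (u + 4)(u - 6):
-3(u - 6) + 5(u + 4) = -2(u + 4)(u - 6).
Expand and collect terms: -2u² + 2u + 10 = 0.
By the quadratic formula, u = (-2 ± √84) / -4, so u ≈ -1.7913 or u ≈ 2.7913.
Neither value makes a denominator zero (u ≠ -4, u ≠ 6), so both are valid.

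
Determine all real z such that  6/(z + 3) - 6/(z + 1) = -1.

Multiply both sides by (z + 3)(z + 1):
6(z + 1) - 6(z + 3) = -(z + 3)(z + 1).
Expand and collect terms: -z² - 4z + 9 = 0.
By the quadratic formula, z = (4 ± √52) / -2, so z ≈ -5.6056 or z ≈ 1.6056.
Neither value makes a denominator zero (z ≠ -3, z ≠ -1), so both are valid.

z = -5.6056 or z = 1.6056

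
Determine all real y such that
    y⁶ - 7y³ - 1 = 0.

Let u = y³. The equation becomes u² - 7u - 1 = 0.
By the quadratic formula, u = 7/2 + √(53)/2 or u = 7/2 - √(53)/2.
y³ = 7/2 + √(53)/2 gives y = ∛(7/2 + √(53)/2) ≈ 1.9256.
y³ = 7/2 - √(53)/2 gives y = -∛(-7/2 + √(53)/2) ≈ -0.5193.

y = -0.5193 or y = 1.9256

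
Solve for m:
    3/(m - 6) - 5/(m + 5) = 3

m = -6.5436 or m = 6.8769

Multiply both sides by (m - 6)(m + 5):
3(m + 5) - 5(m - 6) = 3(m - 6)(m + 5).
Expand and collect terms: 3m² - m - 135 = 0.
By the quadratic formula, m = (1 ± √1621) / 6, so m ≈ 6.8769 or m ≈ -6.5436.
Neither value makes a denominator zero (m ≠ 6, m ≠ -5), so both are valid.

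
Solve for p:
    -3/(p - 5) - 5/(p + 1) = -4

p = 0.0845 or p = 5.9155

Multiply both sides by (p - 5)(p + 1):
-3(p + 1) - 5(p - 5) = -4(p - 5)(p + 1).
Expand and collect terms: -4p² + 24p - 2 = 0.
By the quadratic formula, p = (-24 ± √544) / -8, so p ≈ 0.0845 or p ≈ 5.9155.
Neither value makes a denominator zero (p ≠ 5, p ≠ -1), so both are valid.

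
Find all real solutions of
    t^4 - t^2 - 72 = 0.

Let u = t^2. The equation becomes u^2 - u - 72 = 0.
Factor: (u + 8)(u - 9) = 0, so u = -8 or u = 9.
t^2 = -8 < 0 has no real solution.
t^2 = 9 gives t = +/-3.

t = -3 or t = 3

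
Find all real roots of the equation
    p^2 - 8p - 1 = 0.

Discriminant: (-8)^2 - 4*1*(-1) = 68.
Quadratic formula: p = (8 +/- sqrt(68)) / 2.
So p = 4 + sqrt(17) ~= 8.1231 or p = 4 - sqrt(17) ~= -0.1231.

p = -0.1231 or p = 8.1231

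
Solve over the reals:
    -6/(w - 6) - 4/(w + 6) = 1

w = -12 or w = 2

Multiply both sides by (w - 6)(w + 6):
-6(w + 6) - 4(w - 6) = (w - 6)(w + 6).
Expand and collect terms: w² + 10w - 24 = 0.
Factor or apply the quadratic formula: w = 2 or w = -12.
Neither value makes a denominator zero (w ≠ 6, w ≠ -6), so both are valid.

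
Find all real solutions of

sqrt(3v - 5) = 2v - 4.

Square both sides: 3v - 5 = (2v - 4)^2.
Expand and rearrange: 4v^2 - 19v + 21 = 0.
Solving gives v = 3 or v = 1.75.
Check each candidate in the original equation:
  v = 3: sqrt(4) = 2, while 2v - 4 = 2 — valid.
  v = 1.75: sqrt(0.25) = 0.5, while 2v - 4 = -0.5 — extraneous.

v = 3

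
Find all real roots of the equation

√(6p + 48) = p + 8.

p = -8 or p = -2

Square both sides: 6p + 48 = (p + 8)².
Expand and rearrange: p² + 10p + 16 = 0.
Solving gives p = -2 or p = -8.
Check each candidate in the original equation:
  p = -2: √(36) = 6, while p + 8 = 6 — valid.
  p = -8: √(0) = 0, while p + 8 = 0 — valid.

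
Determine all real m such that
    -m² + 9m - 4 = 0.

m = 0.4689 or m = 8.5311

Discriminant: (9)² − 4·(-1)·(-4) = 65.
Quadratic formula: m = (-9 ± √65) / (-2).
So m = 9/2 - √(65)/2 ≈ 0.4689 or m = √(65)/2 + 9/2 ≈ 8.5311.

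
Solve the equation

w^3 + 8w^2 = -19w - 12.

Rearrange: w^3 + 8w^2 + 19w + 12 = 0.
Possible rational roots are divisors of 12. Testing w = -1 gives 0, so (w + 1) is a factor.
Divide: w^3 + 8w^2 + 19w + 12 = (w + 1)(w^2 + 7w + 12).
Factor the quadratic: w = -3 or w = -4.

w = -4 or w = -3 or w = -1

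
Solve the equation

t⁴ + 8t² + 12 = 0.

Let u = t². The equation becomes u² + 8u + 12 = 0.
Factor: (u + 2)(u + 6) = 0, so u = -2 or u = -6.
t² = -2 < 0 has no real solution.
t² = -6 < 0 has no real solution.

No real solutions.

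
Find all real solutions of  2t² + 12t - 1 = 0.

t = -6.0822 or t = 0.0822

Discriminant: (12)² − 4·2·(-1) = 152.
Quadratic formula: t = (-12 ± √152) / 4.
So t = -3 + √(38)/2 ≈ 0.0822 or t = -√(38)/2 - 3 ≈ -6.0822.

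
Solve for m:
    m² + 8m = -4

Rearrange to standard form: m² + 8m + 4 = 0.
Discriminant: (8)² − 4·1·4 = 48.
Quadratic formula: m = (-8 ± √48) / 2.
So m = -4 + 2·√(3) ≈ -0.5359 or m = -4 - 2·√(3) ≈ -7.4641.

m = -7.4641 or m = -0.5359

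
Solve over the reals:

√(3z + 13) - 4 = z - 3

z = 4

Isolate the radical: √(3z + 13) = z + 1.
Square both sides: 3z + 13 = (z + 1)².
Expand and rearrange: z² - z - 12 = 0.
Solving gives z = 4 or z = -3.
Check each candidate in the original equation:
  z = 4: √(25) = 5, while z + 1 = 5 — valid.
  z = -3: √(4) = 2, while z + 1 = -2 — extraneous.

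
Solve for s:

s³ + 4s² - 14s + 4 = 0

Possible rational roots are divisors of 4. Testing s = 2 gives 0, so (s - 2) is a factor.
Divide: s³ + 4s² - 14s + 4 = (s - 2)(s² + 6s - 2).
Apply the quadratic formula to s² + 6s - 2 = 0: s = (-6 ± √44)/2, i.e. s ≈ 0.3166 or s ≈ -6.3166.

s = -6.3166 or s = 0.3166 or s = 2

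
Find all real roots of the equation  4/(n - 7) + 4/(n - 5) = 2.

n = 5.7639 or n = 10.2361

Multiply both sides by (n - 7)(n - 5):
4(n - 5) + 4(n - 7) = 2(n - 7)(n - 5).
Expand and collect terms: 2n^2 - 32n + 118 = 0.
By the quadratic formula, n = (32 +/- sqrt(80)) / 4, so n ~= 10.2361 or n ~= 5.7639.
Neither value makes a denominator zero (n != 7, n != 5), so both are valid.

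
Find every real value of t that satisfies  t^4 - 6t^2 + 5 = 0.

Let u = t^2. The equation becomes u^2 - 6u + 5 = 0.
Factor: (u - 5)(u - 1) = 0, so u = 5 or u = 1.
t^2 = 5 gives t = +/-sqrt(5) ~= +/-2.2361.
t^2 = 1 gives t = +/-1.

t = -2.2361 or t = -1 or t = 1 or t = 2.2361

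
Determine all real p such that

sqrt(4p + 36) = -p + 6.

Square both sides: 4p + 36 = (-p + 6)^2.
Expand and rearrange: p^2 - 16p = 0.
Solving gives p = 16 or p = 0.
Check each candidate in the original equation:
  p = 16: sqrt(100) = 10, while -p + 6 = -10 — extraneous.
  p = 0: sqrt(36) = 6, while -p + 6 = 6 — valid.

p = 0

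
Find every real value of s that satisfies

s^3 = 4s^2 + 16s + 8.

s = -2 or s = -0.6056 or s = 6.6056

Rearrange: s^3 - 4s^2 - 16s - 8 = 0.
Possible rational roots are divisors of -8. Testing s = -2 gives 0, so (s + 2) is a factor.
Divide: s^3 - 4s^2 - 16s - 8 = (s + 2)(s^2 - 6s - 4).
Apply the quadratic formula to s^2 - 6s - 4 = 0: s = (6 +/- sqrt(52))/2, i.e. s ~= 6.6056 or s ~= -0.6056.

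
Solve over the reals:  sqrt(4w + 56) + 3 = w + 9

w = 2

Isolate the radical: sqrt(4w + 56) = w + 6.
Square both sides: 4w + 56 = (w + 6)^2.
Expand and rearrange: w^2 + 8w - 20 = 0.
Solving gives w = 2 or w = -10.
Check each candidate in the original equation:
  w = 2: sqrt(64) = 8, while w + 6 = 8 — valid.
  w = -10: sqrt(16) = 4, while w + 6 = -4 — extraneous.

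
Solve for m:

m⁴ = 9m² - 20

m = -2.2361 or m = -2 or m = 2 or m = 2.2361

Let u = m². The equation becomes u² - 9u + 20 = 0.
Factor: (u - 4)(u - 5) = 0, so u = 4 or u = 5.
m² = 4 gives m = ±2.
m² = 5 gives m = ±√(5) ≈ ±2.2361.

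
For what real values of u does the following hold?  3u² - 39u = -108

u = 4 or u = 9

Bring every term to one side: 3u² - 39u + 108 = 0.
Factor: 3(u - 9)(u - 4) = 0.
So u = 9 or u = 4.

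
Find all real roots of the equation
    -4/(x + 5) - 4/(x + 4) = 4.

Multiply both sides by (x + 5)(x + 4):
-4(x + 4) - 4(x + 5) = 4(x + 5)(x + 4).
Expand and collect terms: 4x^2 + 44x + 116 = 0.
By the quadratic formula, x = (-44 +/- sqrt(80)) / 8, so x ~= -4.382 or x ~= -6.618.
Neither value makes a denominator zero (x != -5, x != -4), so both are valid.

x = -6.618 or x = -4.382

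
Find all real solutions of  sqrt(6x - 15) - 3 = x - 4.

Isolate the radical: sqrt(6x - 15) = x - 1.
Square both sides: 6x - 15 = (x - 1)^2.
Expand and rearrange: x^2 - 8x + 16 = 0.
This gives the repeated root x = 4.
Check in the original equation:
  x = 4: sqrt(9) = 3, while x - 1 = 3 — valid.

x = 4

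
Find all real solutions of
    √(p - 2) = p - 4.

p = 6

Square both sides: p - 2 = (p - 4)².
Expand and rearrange: p² - 9p + 18 = 0.
Solving gives p = 6 or p = 3.
Check each candidate in the original equation:
  p = 6: √(4) = 2, while p - 4 = 2 — valid.
  p = 3: √(1) = 1, while p - 4 = -1 — extraneous.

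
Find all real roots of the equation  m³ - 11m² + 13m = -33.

Rearrange: m³ - 11m² + 13m + 33 = 0.
Possible rational roots are divisors of 33. Testing m = 3 gives 0, so (m - 3) is a factor.
Divide: m³ - 11m² + 13m + 33 = (m - 3)(m² - 8m - 11).
Apply the quadratic formula to m² - 8m - 11 = 0: m = (8 ± √108)/2, i.e. m ≈ 9.1962 or m ≈ -1.1962.

m = -1.1962 or m = 3 or m = 9.1962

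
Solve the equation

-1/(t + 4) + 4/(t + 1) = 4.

Multiply both sides by (t + 4)(t + 1):
-(t + 1) + 4(t + 4) = 4(t + 4)(t + 1).
Expand and collect terms: 4t^2 + 17t + 1 = 0.
By the quadratic formula, t = (-17 +/- sqrt(273)) / 8, so t ~= -0.0597 or t ~= -4.1903.
Neither value makes a denominator zero (t != -4, t != -1), so both are valid.

t = -4.1903 or t = -0.0597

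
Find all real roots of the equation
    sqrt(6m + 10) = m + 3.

m = -1 or m = 1

Square both sides: 6m + 10 = (m + 3)^2.
Expand and rearrange: m^2 - 1 = 0.
Solving gives m = 1 or m = -1.
Check each candidate in the original equation:
  m = 1: sqrt(16) = 4, while m + 3 = 4 — valid.
  m = -1: sqrt(4) = 2, while m + 3 = 2 — valid.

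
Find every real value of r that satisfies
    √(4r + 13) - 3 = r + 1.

Isolate the radical: √(4r + 13) = r + 4.
Square both sides: 4r + 13 = (r + 4)².
Expand and rearrange: r² + 4r + 3 = 0.
Solving gives r = -1 or r = -3.
Check each candidate in the original equation:
  r = -1: √(9) = 3, while r + 4 = 3 — valid.
  r = -3: √(1) = 1, while r + 4 = 1 — valid.

r = -3 or r = -1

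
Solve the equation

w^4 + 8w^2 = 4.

w = -0.6871 or w = 0.6871

Let u = w^2. The equation becomes u^2 + 8u - 4 = 0.
By the quadratic formula, u = -4 + 2*sqrt(5) or u = -2*sqrt(5) - 4.
w^2 = -4 + 2*sqrt(5) gives w = +/-sqrt(-4 + 2*sqrt(5)) ~= +/-0.6871.
w^2 = -2*sqrt(5) - 4 < 0 has no real solution.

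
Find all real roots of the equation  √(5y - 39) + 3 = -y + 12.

y = 8

Isolate the radical: √(5y - 39) = -y + 9.
Square both sides: 5y - 39 = (-y + 9)².
Expand and rearrange: y² - 23y + 120 = 0.
Solving gives y = 15 or y = 8.
Check each candidate in the original equation:
  y = 15: √(36) = 6, while -y + 9 = -6 — extraneous.
  y = 8: √(1) = 1, while -y + 9 = 1 — valid.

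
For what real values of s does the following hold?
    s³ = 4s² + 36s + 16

Rearrange: s³ - 4s² - 36s - 16 = 0.
Possible rational roots are divisors of -16. Testing s = -4 gives 0, so (s + 4) is a factor.
Divide: s³ - 4s² - 36s - 16 = (s + 4)(s² - 8s - 4).
Apply the quadratic formula to s² - 8s - 4 = 0: s = (8 ± √80)/2, i.e. s ≈ 8.4721 or s ≈ -0.4721.

s = -4 or s = -0.4721 or s = 8.4721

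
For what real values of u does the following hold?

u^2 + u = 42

Bring every term to one side: u^2 + u - 42 = 0.
Factor: (u + 7)(u - 6) = 0.
So u = -7 or u = 6.

u = -7 or u = 6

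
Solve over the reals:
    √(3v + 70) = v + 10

Square both sides: 3v + 70 = (v + 10)².
Expand and rearrange: v² + 17v + 30 = 0.
Solving gives v = -2 or v = -15.
Check each candidate in the original equation:
  v = -2: √(64) = 8, while v + 10 = 8 — valid.
  v = -15: √(25) = 5, while v + 10 = -5 — extraneous.

v = -2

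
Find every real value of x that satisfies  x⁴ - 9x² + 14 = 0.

x = -2.6458 or x = -1.4142 or x = 1.4142 or x = 2.6458

Let u = x². The equation becomes u² - 9u + 14 = 0.
Factor: (u - 2)(u - 7) = 0, so u = 2 or u = 7.
x² = 2 gives x = ±√(2) ≈ ±1.4142.
x² = 7 gives x = ±√(7) ≈ ±2.6458.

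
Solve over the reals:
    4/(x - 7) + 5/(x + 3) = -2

x = -5.9564 or x = 5.4564

Multiply both sides by (x - 7)(x + 3):
4(x + 3) + 5(x - 7) = -2(x - 7)(x + 3).
Expand and collect terms: -2x² - x + 65 = 0.
By the quadratic formula, x = (1 ± √521) / -4, so x ≈ -5.9564 or x ≈ 5.4564.
Neither value makes a denominator zero (x ≠ 7, x ≠ -3), so both are valid.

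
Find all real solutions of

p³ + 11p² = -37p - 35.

p = -5 or p = -4.4142 or p = -1.5858

Rearrange: p³ + 11p² + 37p + 35 = 0.
Possible rational roots are divisors of 35. Testing p = -5 gives 0, so (p + 5) is a factor.
Divide: p³ + 11p² + 37p + 35 = (p + 5)(p² + 6p + 7).
Apply the quadratic formula to p² + 6p + 7 = 0: p = (-6 ± √8)/2, i.e. p ≈ -1.5858 or p ≈ -4.4142.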